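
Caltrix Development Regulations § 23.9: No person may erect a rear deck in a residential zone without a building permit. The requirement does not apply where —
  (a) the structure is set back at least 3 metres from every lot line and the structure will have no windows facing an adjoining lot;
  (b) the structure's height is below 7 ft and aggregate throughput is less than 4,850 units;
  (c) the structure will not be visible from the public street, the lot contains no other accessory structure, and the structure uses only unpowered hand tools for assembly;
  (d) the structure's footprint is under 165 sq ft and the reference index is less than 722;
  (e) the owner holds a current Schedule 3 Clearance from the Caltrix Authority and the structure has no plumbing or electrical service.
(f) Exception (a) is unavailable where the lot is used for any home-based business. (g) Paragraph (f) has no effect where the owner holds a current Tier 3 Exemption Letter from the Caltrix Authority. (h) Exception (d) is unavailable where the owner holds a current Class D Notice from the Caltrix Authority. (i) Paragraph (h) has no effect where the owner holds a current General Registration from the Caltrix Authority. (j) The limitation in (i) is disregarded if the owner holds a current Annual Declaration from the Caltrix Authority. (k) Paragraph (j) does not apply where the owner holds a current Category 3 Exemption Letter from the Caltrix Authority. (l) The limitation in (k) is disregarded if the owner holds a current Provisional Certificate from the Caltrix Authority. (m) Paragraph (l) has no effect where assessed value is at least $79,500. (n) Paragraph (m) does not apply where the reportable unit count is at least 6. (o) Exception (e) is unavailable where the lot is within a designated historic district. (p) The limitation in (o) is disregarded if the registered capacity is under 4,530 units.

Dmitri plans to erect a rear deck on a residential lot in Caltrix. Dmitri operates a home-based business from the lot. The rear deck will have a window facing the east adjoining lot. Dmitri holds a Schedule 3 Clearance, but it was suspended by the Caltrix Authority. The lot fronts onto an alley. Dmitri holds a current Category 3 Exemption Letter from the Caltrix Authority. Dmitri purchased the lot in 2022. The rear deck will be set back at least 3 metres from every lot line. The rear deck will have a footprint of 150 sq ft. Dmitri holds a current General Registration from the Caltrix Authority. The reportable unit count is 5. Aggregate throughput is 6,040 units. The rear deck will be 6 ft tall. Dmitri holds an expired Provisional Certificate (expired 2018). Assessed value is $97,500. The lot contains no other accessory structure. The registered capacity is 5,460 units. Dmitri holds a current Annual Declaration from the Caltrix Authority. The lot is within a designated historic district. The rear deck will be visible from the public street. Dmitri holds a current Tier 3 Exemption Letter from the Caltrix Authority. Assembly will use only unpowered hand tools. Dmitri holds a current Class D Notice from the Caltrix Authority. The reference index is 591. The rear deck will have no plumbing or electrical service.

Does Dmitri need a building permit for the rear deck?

Exception (a) requires that the structure will have no windows facing an adjoining lot; but a window faces an adjoining lot, so (a) is unavailable.
Exception (b) does not apply: aggregate throughput is 6,040 units, not less than 4,850 units.
Exception (c) fails — the structure will be visible from the street.
All of (d)'s requirements are met (the structure's footprint is 150 sq ft, under the 165 sq ft limit; the reference index is 591, less than the 722 limit). Considering the limiting provisions: (h) applies (a current Class D Notice is held), but is set aside by (i): (i) is triggered — a current General Registration is held. (j) applies (a current Annual Declaration is held), but yields to (k): (k) is triggered — a current Category 3 Exemption Letter is held. (l) is inapplicable (there is no Provisional Certificate in force), so (k) stands. So (d) applies.
Exception (e) requires that the owner holds a current Schedule 3 Clearance from the Caltrix Authority; but the Schedule 3 Clearance is not current, so (e) is unavailable.

No — exception (d) applies; Dmitri does not need a building permit.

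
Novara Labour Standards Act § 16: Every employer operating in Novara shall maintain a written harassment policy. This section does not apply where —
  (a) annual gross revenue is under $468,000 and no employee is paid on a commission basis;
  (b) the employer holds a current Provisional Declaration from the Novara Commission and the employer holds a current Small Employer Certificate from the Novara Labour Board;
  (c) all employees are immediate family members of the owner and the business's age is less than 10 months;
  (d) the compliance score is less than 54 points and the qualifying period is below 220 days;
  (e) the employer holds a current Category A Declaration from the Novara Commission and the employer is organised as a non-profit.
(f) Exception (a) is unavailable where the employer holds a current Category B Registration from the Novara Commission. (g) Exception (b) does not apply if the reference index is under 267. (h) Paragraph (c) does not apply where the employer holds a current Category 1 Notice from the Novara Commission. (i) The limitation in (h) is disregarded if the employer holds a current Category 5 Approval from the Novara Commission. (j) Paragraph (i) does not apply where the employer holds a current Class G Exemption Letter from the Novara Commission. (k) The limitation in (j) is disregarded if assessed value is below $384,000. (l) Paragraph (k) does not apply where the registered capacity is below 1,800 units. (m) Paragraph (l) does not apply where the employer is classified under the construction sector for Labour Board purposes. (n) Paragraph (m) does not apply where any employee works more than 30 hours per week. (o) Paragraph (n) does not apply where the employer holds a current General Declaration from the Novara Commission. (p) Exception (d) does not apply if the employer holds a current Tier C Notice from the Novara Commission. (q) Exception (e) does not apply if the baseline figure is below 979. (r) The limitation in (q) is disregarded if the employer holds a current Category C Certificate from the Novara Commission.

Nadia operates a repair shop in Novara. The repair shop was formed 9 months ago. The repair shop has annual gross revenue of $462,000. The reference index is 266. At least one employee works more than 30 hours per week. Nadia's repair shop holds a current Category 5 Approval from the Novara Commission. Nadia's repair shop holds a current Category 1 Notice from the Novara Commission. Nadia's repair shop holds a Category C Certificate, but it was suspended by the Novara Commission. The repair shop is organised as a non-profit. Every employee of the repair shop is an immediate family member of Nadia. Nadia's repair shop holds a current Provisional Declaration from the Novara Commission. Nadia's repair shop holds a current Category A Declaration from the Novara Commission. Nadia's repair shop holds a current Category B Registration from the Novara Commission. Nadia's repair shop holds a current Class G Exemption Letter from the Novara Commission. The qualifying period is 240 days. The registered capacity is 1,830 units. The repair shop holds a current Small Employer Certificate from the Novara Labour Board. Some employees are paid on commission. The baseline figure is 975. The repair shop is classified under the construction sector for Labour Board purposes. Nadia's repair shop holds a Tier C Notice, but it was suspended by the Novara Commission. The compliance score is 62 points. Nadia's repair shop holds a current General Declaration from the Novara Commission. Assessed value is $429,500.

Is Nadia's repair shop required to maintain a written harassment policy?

Exception (a) fails — some employees are paid on commission.
Exception (b): a current Provisional Declaration is held; a current Small Employer Certificate is held — every condition holds. Turning to paragraph (g): (g) operates against (b): the reference index is 266, under the 267 limit. (b) is therefore removed.
Exception (c): every employee is an immediate family member; the business's age is 9 months, less than the 10 months limit — every condition holds. However, paragraphs (h)–(o) must be considered: (h) is triggered — a current Category 1 Notice is held. (i) would limit (h) — a current Category 5 Approval is held — but (j) sets (i) aside: (j) is engaged — a current Class G Exemption Letter is held. (k) is not triggered (assessed value is $429,500, not below $384,000), so (j) stands. So (c) is unavailable.
Exception (d) does not apply: the compliance score is 62 points, not less than 54 points.
Exception (e)'s conditions are all satisfied: a current Category A Declaration is held; the employer is a non-profit. But applying paragraphs (q)–(r): (q) operates against (e): the baseline figure is 975, below the 979 limit. (r) is not triggered (no current Category C Certificate is held), so (q) stands. Exception (e) does not apply.
Every exception is unavailable, so the rule governs.

Yes — Nadia's repair shop must maintain a written harassment policy.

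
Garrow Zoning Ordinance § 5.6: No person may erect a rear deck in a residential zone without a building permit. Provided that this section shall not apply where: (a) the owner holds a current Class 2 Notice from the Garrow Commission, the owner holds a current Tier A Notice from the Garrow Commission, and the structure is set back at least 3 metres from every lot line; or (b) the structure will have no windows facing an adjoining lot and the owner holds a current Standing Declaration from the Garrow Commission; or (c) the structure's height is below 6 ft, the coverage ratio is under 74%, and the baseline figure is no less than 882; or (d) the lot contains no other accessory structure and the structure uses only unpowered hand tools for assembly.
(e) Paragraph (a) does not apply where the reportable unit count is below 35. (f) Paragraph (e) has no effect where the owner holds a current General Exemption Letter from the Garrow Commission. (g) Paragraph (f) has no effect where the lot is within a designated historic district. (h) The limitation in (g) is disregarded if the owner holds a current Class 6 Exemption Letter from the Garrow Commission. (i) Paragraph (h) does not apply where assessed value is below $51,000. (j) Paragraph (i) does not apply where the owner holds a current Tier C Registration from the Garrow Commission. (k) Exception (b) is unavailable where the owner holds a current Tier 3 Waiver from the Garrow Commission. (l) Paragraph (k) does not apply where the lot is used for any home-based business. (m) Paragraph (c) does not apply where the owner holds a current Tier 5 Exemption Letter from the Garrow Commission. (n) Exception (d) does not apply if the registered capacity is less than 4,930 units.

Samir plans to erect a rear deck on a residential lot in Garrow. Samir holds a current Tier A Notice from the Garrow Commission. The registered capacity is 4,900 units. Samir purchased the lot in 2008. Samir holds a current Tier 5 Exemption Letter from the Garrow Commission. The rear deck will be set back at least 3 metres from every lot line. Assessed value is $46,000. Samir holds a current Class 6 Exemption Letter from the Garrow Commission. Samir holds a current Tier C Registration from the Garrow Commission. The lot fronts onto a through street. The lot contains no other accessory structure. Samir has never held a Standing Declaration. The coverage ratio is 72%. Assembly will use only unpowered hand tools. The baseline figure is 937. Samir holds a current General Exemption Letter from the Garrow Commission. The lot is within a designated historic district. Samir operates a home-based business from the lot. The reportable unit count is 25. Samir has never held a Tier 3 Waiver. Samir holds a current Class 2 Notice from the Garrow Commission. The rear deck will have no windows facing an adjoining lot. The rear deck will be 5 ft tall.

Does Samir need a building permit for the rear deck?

Exception (a) is satisfied on its face — a current Class 2 Notice is held; a current Tier A Notice is held; the setback is at least 3 m on every side. Under paragraphs (e)–(j): (e) is engaged (the reportable unit count is 25, below the 35 limit), but yields to (f): (f) is engaged — a current General Exemption Letter is held. (g) would limit (f) — the lot is in a historic district — but (h) sets (g) aside: (h) is triggered — a current Class 6 Exemption Letter is held. (i) applies (assessed value is $46,000, below the $51,000 limit), but yields to (j): (j) operates against (i): a current Tier C Registration is held. So (a) applies.
Exception (b) fails — the Standing Declaration is not current.
Exception (c) is satisfied on its face — the structure's height is 5 ft, below the 6 ft limit; the coverage ratio is 72%, under the 74% limit; the baseline figure is 937, meeting the 882 threshold. But: (m) operates against (c): a current Tier 5 Exemption Letter is held. So (c) is unavailable.
Exception (d) is satisfied on its face — the lot has no other accessory structure; assembly uses only hand tools. Turning to paragraph (n): (n) operates against (d): the registered capacity is 4,900 units, less than the 4,930 units limit. Exception (d) does not apply.

No — exception (a) applies; Samir does not need a building permit.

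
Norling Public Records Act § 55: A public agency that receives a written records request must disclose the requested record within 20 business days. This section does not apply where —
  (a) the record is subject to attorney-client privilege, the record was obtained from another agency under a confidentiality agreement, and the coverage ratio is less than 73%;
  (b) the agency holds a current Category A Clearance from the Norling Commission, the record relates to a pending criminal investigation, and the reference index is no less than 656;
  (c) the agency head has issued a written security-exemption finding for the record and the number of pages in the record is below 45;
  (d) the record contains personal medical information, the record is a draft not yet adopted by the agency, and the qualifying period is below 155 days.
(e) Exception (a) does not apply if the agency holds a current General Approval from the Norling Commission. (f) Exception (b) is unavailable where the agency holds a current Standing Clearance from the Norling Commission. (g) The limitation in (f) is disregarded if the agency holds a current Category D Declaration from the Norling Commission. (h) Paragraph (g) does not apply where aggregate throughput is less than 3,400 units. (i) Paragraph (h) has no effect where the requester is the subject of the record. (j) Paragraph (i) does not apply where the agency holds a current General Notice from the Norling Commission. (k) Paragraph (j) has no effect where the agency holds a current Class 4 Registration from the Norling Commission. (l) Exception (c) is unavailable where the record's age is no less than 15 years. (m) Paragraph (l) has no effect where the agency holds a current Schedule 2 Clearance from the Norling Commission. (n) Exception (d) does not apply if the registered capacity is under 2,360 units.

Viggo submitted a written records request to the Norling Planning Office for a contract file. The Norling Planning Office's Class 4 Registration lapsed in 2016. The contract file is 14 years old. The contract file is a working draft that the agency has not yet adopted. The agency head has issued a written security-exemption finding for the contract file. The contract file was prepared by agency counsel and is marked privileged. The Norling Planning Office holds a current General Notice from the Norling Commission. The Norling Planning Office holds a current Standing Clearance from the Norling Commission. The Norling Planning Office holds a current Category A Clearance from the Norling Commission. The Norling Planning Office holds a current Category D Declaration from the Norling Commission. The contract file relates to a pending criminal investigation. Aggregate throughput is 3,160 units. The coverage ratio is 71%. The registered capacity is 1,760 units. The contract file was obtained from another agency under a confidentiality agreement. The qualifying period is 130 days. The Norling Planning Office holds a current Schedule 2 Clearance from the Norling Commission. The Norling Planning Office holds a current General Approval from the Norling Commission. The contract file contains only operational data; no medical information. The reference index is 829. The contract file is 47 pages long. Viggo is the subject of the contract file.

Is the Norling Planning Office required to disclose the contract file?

Yes — the Norling Planning Office must disclose the contract file.

Exception (a) is satisfied on its face — the contract file is privileged; the contract file was obtained under a confidentiality agreement; the coverage ratio is 71%, less than the 73% limit. But applying paragraph (e): (e) applies — a current General Approval is held. So (a) is unavailable.
Exception (b)'s conditions are all satisfied: a current Category A Clearance is held; the contract file relates to a pending investigation; the reference index is 829, meeting the 656 threshold. However, paragraphs (f)–(k) must be considered: (f) applies — a current Standing Clearance is held. (g) would limit (f) — a current Category D Declaration is held — but (h) sets (g) aside: (h) operates against (g): aggregate throughput is 3,160 units, less than the 3,400 units limit. (i) would limit (h) — Viggo is the subject of the contract file — but (j) sets (i) aside: (j) applies — a current General Notice is held. (k) is not engaged (the Class 4 Registration is not current), so (j) stands. (b) is therefore removed.
Exception (c) requires that the number of pages in the record is below 45; but the number of pages in the record is 47, not below 45, so (c) is unavailable.
Exception (d) does not apply: the contract file contains only operational data.
No exception displaces § 55.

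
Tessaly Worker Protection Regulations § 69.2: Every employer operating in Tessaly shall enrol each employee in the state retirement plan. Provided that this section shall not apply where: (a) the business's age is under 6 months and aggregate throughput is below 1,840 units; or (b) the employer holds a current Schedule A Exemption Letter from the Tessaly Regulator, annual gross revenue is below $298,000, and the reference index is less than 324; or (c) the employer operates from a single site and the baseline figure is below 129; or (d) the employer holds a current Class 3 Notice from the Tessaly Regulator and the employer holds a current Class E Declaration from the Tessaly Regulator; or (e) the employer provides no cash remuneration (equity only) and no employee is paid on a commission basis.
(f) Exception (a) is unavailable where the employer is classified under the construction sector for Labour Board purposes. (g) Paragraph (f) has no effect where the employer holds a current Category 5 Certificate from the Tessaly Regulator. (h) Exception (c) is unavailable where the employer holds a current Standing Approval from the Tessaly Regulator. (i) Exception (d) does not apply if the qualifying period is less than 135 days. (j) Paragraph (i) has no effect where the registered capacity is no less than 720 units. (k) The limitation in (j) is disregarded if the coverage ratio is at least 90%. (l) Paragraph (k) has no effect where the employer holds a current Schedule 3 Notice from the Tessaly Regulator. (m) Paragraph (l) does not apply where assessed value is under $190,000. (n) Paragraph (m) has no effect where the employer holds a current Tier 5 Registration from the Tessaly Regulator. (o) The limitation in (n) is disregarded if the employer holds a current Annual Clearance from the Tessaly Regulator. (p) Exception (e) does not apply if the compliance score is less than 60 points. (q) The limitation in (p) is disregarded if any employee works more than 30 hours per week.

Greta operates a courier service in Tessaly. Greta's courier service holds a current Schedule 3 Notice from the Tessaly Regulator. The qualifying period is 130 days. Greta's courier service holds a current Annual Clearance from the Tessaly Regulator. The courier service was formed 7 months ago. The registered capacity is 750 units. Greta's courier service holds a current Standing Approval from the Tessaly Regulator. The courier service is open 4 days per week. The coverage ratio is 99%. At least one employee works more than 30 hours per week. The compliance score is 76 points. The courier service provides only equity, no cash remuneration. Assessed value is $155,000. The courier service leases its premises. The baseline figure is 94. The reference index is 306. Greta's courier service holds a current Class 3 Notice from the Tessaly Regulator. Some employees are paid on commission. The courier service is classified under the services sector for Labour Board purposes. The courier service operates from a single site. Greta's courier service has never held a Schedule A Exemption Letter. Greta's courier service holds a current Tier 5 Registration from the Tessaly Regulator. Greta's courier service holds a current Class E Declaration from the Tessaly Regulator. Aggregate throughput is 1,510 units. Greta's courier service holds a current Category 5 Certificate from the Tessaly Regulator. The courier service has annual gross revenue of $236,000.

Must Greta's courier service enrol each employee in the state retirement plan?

Exception (a) fails — the business's age is 7 months, not under 6 months.
Exception (b) does not apply: there is no Schedule A Exemption Letter in force.
All of (c)'s requirements are met (the employer operates from a single site; the baseline figure is 94, below the 129 limit). But: (h) is triggered — a current Standing Approval is held. So (c) is unavailable.
Exception (d)'s conditions are all satisfied: a current Class 3 Notice is held; a current Class E Declaration is held. However, paragraphs (i)–(o) must be considered: (i) operates against (d): the qualifying period is 130 days, less than the 135 days limit. (j) would limit (i) — the registered capacity is 750 units, meeting the 720 units threshold — but (k) sets (j) aside: (k) is engaged — the coverage ratio is 99%, meeting the 90% threshold. (l) would limit (k) — a current Schedule 3 Notice is held — but (m) sets (l) aside: (m) operates against (l): assessed value is $155,000, under the $190,000 limit. (n) would limit (m) — a current Tier 5 Registration is held — but (o) sets (n) aside: (o) is triggered — a current Annual Clearance is held. Exception (d) does not apply.
Exception (e) fails — some employees are paid on commission.
No exception displaces § 69.2.

Yes — Greta's courier service must enrol each employee in the state retirement plan.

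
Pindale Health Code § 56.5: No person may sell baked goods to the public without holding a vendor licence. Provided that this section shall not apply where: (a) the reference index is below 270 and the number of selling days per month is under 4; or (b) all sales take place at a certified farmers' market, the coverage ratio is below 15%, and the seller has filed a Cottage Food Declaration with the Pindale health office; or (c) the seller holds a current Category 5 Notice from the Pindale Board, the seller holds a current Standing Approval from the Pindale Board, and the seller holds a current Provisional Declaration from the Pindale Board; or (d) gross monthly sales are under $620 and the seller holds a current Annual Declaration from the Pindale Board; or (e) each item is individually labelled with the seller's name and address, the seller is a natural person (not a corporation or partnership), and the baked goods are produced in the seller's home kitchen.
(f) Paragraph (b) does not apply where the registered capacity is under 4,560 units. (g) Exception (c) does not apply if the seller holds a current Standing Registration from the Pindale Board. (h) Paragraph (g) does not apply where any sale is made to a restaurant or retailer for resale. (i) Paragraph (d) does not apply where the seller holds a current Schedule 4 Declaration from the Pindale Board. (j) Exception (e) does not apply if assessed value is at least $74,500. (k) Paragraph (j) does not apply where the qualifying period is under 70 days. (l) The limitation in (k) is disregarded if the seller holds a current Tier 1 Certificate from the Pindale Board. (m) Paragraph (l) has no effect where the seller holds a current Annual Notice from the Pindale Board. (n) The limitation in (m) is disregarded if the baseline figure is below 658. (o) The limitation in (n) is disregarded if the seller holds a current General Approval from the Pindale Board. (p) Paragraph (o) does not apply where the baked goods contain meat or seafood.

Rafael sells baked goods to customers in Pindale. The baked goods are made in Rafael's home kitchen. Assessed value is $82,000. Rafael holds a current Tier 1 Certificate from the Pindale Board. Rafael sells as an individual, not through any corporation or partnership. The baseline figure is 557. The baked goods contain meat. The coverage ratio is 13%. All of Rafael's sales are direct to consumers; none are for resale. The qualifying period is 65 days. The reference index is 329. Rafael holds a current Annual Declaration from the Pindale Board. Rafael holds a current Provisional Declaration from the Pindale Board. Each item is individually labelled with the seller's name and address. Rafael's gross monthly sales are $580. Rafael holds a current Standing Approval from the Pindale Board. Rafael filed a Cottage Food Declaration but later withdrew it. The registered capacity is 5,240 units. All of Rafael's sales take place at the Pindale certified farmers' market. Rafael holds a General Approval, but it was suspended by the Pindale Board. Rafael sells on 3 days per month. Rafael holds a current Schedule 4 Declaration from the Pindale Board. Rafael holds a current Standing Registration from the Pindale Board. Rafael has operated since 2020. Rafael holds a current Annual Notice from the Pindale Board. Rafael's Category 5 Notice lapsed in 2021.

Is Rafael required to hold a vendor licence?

Exception (a) does not apply: the reference index is 329, not below 270.
Exception (b) fails — the Cottage Food Declaration was withdrawn.
Exception (c) fails — no current Category 5 Notice is held.
Exception (d) is satisfied on its face — gross monthly sales are $580, under the $620 limit; a current Annual Declaration is held. But applying paragraph (i): (i) is triggered — a current Schedule 4 Declaration is held. So (d) is unavailable.
Exception (e): items are individually labelled; the seller is a natural person; the baked goods are home-kitchen produced — every condition holds. But applying paragraphs (j)–(p): (j) operates against (e): assessed value is $82,000, meeting the $74,500 threshold. (k) would limit (j) — the qualifying period is 65 days, under the 70 days limit — but (l) sets (k) aside: (l) operates against (k): a current Tier 1 Certificate is held. (m) operates (a current Annual Notice is held), but is itself disapplied by (n): (n) is engaged — the baseline figure is 557, below the 658 limit. (o), which would lift (n), is not triggered — no current General Approval is held. So (e) is unavailable.
No exception applies. The general rule governs.

Yes — Rafael must hold a vendor licence.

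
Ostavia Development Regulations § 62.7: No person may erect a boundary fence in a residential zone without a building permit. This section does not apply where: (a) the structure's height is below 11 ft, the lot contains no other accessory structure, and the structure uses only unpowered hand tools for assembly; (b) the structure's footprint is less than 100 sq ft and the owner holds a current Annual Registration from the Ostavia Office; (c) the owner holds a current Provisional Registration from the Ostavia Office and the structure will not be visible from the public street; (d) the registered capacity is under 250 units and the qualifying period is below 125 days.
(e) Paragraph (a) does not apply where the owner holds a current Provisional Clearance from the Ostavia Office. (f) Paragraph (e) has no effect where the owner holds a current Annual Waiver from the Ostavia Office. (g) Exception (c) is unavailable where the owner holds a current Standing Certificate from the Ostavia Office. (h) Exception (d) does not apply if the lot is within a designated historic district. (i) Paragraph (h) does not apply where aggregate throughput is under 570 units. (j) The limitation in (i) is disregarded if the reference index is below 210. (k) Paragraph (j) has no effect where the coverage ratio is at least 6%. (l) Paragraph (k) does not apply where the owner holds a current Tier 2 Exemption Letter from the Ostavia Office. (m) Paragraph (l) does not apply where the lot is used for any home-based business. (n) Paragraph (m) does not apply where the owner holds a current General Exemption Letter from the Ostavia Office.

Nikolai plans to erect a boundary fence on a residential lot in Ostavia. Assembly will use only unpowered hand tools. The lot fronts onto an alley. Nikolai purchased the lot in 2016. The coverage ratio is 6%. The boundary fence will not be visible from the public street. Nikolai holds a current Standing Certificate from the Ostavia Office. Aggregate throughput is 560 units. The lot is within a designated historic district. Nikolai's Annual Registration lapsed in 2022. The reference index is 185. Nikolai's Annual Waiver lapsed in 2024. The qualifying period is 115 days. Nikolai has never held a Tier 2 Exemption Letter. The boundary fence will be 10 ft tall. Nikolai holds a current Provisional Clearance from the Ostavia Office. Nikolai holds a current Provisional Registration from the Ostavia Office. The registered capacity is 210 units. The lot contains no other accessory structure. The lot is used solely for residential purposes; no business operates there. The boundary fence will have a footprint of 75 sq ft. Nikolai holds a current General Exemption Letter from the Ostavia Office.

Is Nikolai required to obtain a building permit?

No — exception (d) applies; Nikolai does not need a building permit.

Exception (a): the structure's height is 10 ft, below the 11 ft limit; the lot has no other accessory structure; assembly uses only hand tools — every condition holds. But: (e) operates against (a): a current Provisional Clearance is held. (f) does not operate here (there is no Annual Waiver in force), so (e) stands. So (a) is unavailable.
Exception (b) requires that the owner holds a current Annual Registration from the Ostavia Office; but there is no Annual Registration in force, so (b) is unavailable.
All of (c)'s requirements are met (a current Provisional Registration is held; the structure will not be visible from the street). But: (g) is engaged — a current Standing Certificate is held. Exception (c) does not apply.
Exception (d): the registered capacity is 210 units, under the 250 units limit; the qualifying period is 115 days, below the 125 days limit — every condition holds. Considering the limiting provisions: (h) would limit (d) — the lot is in a historic district — but (i) sets (h) aside: (i) operates against (h): aggregate throughput is 560 units, under the 570 units limit. (j) is engaged (the reference index is 185, below the 210 limit), but is overridden by (k): (k) operates — the coverage ratio is 6%, meeting the 6% threshold. (l) is inapplicable (the Tier 2 Exemption Letter is not current), so (k) stands. (d) remains available.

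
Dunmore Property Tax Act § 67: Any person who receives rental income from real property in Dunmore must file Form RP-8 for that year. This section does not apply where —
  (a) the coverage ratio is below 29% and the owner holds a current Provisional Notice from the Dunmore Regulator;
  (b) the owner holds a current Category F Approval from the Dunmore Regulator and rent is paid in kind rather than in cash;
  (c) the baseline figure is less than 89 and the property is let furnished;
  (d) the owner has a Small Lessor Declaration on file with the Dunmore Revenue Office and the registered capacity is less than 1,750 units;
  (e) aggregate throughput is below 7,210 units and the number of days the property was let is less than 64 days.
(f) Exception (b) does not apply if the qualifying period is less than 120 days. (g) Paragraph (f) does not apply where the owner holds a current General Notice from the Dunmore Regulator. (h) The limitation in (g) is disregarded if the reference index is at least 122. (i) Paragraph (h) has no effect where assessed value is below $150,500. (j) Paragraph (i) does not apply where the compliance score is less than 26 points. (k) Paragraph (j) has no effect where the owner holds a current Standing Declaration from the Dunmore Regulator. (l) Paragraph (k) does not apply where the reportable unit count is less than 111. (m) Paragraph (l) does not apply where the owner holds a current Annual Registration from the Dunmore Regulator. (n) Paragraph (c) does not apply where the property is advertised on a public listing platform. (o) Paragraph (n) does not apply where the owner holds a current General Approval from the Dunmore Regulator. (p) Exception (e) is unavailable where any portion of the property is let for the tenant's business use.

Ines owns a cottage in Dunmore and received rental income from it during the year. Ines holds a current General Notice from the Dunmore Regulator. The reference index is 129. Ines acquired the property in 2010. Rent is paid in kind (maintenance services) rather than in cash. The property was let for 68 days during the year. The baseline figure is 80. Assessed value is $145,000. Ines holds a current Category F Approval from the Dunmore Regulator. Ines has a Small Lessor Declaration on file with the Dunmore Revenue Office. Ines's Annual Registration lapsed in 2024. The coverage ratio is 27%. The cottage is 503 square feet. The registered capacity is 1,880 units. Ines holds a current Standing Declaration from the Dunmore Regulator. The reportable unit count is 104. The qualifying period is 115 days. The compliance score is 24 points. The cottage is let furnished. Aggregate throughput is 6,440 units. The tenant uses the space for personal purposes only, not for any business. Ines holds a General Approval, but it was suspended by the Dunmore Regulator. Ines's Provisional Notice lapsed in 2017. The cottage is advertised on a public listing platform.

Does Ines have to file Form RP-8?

Yes — Ines must file Form RP-8.

Exception (a) fails — no current Provisional Notice is held.
All of (b)'s requirements are met (a current Category F Approval is held; rent is paid in kind). But applying paragraphs (f)–(m): (f) operates — the qualifying period is 115 days, less than the 120 days limit. (g) operates (a current General Notice is held), but is set aside by (h): (h) operates against (g): the reference index is 129, meeting the 122 threshold. (i) is triggered (assessed value is $145,000, below the $150,500 limit), but is itself disapplied by (j): (j) operates against (i): the compliance score is 24 points, less than the 26 points limit. (k) is engaged (a current Standing Declaration is held), but is displaced by (l): (l) operates against (k): the reportable unit count is 104, less than the 111 limit. (m) does not operate here (there is no Annual Registration in force), so (l) stands. (b) is therefore removed.
Exception (c) is satisfied on its face — the baseline figure is 80, less than the 89 limit; the property is let furnished. Turning to paragraphs (n)–(o): (n) is engaged — the property is publicly advertised. (o), which would lift (n), is inapplicable — there is no General Approval in force. Exception (c) does not apply.
Exception (d) fails — the registered capacity is 1,880 units, not less than 1,750 units.
Exception (e) requires that the number of days the property was let is less than 64 days; but the number of days the property was let is 68 days, not less than 64 days, so (e) is unavailable.
Every exception is unavailable, so the rule governs.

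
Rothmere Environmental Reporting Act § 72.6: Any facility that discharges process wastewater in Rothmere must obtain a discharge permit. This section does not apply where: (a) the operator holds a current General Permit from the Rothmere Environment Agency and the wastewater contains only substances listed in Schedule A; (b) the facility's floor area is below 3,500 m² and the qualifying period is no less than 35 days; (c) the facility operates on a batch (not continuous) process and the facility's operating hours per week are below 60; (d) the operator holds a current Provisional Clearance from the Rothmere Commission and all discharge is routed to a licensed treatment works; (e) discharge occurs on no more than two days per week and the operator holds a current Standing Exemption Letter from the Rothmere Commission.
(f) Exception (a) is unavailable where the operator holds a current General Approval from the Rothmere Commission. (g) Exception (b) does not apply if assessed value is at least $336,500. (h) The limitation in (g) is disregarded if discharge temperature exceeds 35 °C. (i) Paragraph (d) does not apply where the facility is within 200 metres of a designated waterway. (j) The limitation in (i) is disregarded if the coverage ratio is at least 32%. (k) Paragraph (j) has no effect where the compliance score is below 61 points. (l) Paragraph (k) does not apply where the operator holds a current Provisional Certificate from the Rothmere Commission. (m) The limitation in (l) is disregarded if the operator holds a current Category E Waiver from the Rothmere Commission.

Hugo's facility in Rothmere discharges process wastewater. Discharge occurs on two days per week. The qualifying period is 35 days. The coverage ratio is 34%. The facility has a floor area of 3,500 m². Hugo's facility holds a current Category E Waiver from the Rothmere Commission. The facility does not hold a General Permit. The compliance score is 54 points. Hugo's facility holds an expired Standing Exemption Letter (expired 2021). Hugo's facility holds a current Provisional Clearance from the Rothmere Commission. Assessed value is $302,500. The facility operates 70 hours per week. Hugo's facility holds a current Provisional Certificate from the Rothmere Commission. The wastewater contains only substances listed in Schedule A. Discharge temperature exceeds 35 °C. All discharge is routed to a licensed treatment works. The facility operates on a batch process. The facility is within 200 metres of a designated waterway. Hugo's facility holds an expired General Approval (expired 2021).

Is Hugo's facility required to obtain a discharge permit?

Yes — Hugo's facility must obtain a discharge permit.

Exception (a) requires that the operator holds a current General Permit from the Rothmere Environment Agency; but no General Permit is held, so (a) is unavailable.
Exception (b) fails — the facility's floor area is 3,500 m², not below 3,500 m².
Exception (c) fails — the facility's operating hours per week are 70, not below 60.
Exception (d) is satisfied on its face — a current Provisional Clearance is held; discharge is routed to a licensed treatment works. Turning to paragraphs (i)–(m): (i) operates against (d): the facility is within 200 m of a designated waterway. (j) would limit (i) — the coverage ratio is 34%, meeting the 32% threshold — but (k) sets (j) aside: (k) operates against (j): the compliance score is 54 points, below the 61 points limit. (l) would limit (k) — a current Provisional Certificate is held — but (m) sets (l) aside: (m) is triggered — a current Category E Waiver is held. So (d) is unavailable.
Exception (e) does not apply: the Standing Exemption Letter is not current.
No exception applies. The general rule governs.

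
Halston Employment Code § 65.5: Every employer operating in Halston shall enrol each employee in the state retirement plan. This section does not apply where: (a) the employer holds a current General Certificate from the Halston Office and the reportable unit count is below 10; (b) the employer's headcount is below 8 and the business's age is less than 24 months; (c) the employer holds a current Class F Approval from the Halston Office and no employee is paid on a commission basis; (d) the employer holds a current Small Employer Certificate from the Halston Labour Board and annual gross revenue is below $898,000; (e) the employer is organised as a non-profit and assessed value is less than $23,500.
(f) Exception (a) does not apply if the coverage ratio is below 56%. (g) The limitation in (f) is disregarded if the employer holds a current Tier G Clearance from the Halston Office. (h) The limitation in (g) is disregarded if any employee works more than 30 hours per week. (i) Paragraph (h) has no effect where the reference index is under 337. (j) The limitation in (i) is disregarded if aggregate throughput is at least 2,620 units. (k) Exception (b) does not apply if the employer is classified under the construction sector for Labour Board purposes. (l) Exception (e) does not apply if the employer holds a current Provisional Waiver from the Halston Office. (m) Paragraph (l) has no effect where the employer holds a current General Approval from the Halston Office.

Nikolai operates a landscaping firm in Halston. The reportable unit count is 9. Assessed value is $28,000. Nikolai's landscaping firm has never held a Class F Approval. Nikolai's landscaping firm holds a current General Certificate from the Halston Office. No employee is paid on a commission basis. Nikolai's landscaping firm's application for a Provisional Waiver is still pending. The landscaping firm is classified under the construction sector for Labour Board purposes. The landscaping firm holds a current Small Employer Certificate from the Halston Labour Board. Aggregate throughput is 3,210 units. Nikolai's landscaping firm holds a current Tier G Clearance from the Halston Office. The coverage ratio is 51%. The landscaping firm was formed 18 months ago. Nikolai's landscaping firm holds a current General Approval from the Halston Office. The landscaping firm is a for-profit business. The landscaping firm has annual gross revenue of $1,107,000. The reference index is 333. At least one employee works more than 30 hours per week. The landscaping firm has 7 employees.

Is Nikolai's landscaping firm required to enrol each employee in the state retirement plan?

All of (a)'s requirements are met (a current General Certificate is held; the reportable unit count is 9, below the 10 limit). Turning to paragraphs (f)–(j): (f) applies — the coverage ratio is 51%, below the 56% limit. (g) applies (a current Tier G Clearance is held), but is itself disapplied by (h): (h) applies — at least one employee exceeds 30 hours/week. (i) is triggered (the reference index is 333, under the 337 limit), but is overridden by (j): (j) operates against (i): aggregate throughput is 3,210 units, meeting the 2,620 units threshold. Exception (a) does not apply.
Exception (b)'s conditions are all satisfied: the employer's headcount is 7, below the 8 limit; the business's age is 18 months, less than the 24 months limit. However, paragraph (k) must be considered: (k) operates against (b): the landscaping firm is classified under the construction sector. (b) is therefore removed.
Exception (c) fails — no current Class F Approval is held.
Exception (d) requires that annual gross revenue is below $898,000; but annual gross revenue is $1,107,000, not below $898,000, so (d) is unavailable.
Exception (e) requires that the employer is organised as a non-profit; but the employer is for-profit, so (e) is unavailable.
Every exception is unavailable, so the rule governs.

Yes — Nikolai's landscaping firm must enrol each employee in the state retirement plan.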